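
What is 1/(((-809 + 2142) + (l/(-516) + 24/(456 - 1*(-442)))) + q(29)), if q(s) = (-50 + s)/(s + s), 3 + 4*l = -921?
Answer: 2239612/2985654375 ≈ 0.00075012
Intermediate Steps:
l = -231 (l = -¾ + (¼)*(-921) = -¾ - 921/4 = -231)
q(s) = (-50 + s)/(2*s) (q(s) = (-50 + s)/((2*s)) = (-50 + s)*(1/(2*s)) = (-50 + s)/(2*s))
1/(((-809 + 2142) + (l/(-516) + 24/(456 - 1*(-442)))) + q(29)) = 1/(((-809 + 2142) + (-231/(-516) + 24/(456 - 1*(-442)))) + (½)*(-50 + 29)/29) = 1/((1333 + (-231*(-1/516) + 24/(456 + 442))) + (½)*(1/29)*(-21)) = 1/((1333 + (77/172 + 24/898)) - 21/58) = 1/((1333 + (77/172 + 24*(1/898))) - 21/58) = 1/((1333 + (77/172 + 12/449)) - 21/58) = 1/((1333 + 36637/77228) - 21/58) = 1/(102981561/77228 - 21/58) = 1/(2985654375/2239612) = 2239612/2985654375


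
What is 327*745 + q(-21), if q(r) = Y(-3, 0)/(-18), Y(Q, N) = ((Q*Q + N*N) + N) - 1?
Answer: 2192531/9 ≈ 2.4361e+5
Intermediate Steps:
Y(Q, N) = -1 + N + N**2 + Q**2 (Y(Q, N) = ((Q**2 + N**2) + N) - 1 = ((N**2 + Q**2) + N) - 1 = (N + N**2 + Q**2) - 1 = -1 + N + N**2 + Q**2)
q(r) = -4/9 (q(r) = (-1 + 0 + 0**2 + (-3)**2)/(-18) = (-1 + 0 + 0 + 9)*(-1/18) = 8*(-1/18) = -4/9)
327*745 + q(-21) = 327*745 - 4/9 = 243615 - 4/9 = 2192531/9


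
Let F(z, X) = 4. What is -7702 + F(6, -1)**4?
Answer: -7446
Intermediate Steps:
-7702 + F(6, -1)**4 = -7702 + 4**4 = -7702 + 256 = -7446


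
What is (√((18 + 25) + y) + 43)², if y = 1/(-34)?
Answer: (1462 + √49674)²/1156 ≈ 2455.7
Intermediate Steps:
y = -1/34 ≈ -0.029412
(√((18 + 25) + y) + 43)² = (√((18 + 25) - 1/34) + 43)² = (√(43 - 1/34) + 43)² = (√(1461/34) + 43)² = (√49674/34 + 43)² = (43 + √49674/34)²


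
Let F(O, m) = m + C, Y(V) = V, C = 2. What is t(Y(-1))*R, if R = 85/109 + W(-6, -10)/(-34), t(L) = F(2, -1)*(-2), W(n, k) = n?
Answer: -3544/1853 ≈ -1.9126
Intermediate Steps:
F(O, m) = 2 + m (F(O, m) = m + 2 = 2 + m)
t(L) = -2 (t(L) = (2 - 1)*(-2) = 1*(-2) = -2)
R = 1772/1853 (R = 85/109 - 6/(-34) = 85*(1/109) - 6*(-1/34) = 85/109 + 3/17 = 1772/1853 ≈ 0.95629)
t(Y(-1))*R = -2*1772/1853 = -3544/1853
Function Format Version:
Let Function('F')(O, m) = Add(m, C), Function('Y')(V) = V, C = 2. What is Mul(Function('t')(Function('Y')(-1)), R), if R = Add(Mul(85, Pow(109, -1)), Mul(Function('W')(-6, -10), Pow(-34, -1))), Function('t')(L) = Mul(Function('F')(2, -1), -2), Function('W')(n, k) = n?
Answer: Rational(-3544, 1853) ≈ -1.9126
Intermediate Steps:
Function('F')(O, m) = Add(2, m) (Function('F')(O, m) = Add(m, 2) = Add(2, m))
Function('t')(L) = -2 (Function('t')(L) = Mul(Add(2, -1), -2) = Mul(1, -2) = -2)
R = Rational(1772, 1853) (R = Add(Mul(85, Pow(109, -1)), Mul(-6, Pow(-34, -1))) = Add(Mul(85, Rational(1, 109)), Mul(-6, Rational(-1, 34))) = Add(Rational(85, 109), Rational(3, 17)) = Rational(1772, 1853) ≈ 0.95629)
Mul(Function('t')(Function('Y')(-1)), R) = Mul(-2, Rational(1772, 1853)) = Rational(-3544, 1853)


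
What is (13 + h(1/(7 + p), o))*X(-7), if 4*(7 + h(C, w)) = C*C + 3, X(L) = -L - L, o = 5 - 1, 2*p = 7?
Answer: 11911/126 ≈ 94.532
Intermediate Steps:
p = 7/2 (p = (½)*7 = 7/2 ≈ 3.5000)
o = 4
X(L) = -2*L
h(C, w) = -25/4 + C²/4 (h(C, w) = -7 + (C*C + 3)/4 = -7 + (C² + 3)/4 = -7 + (3 + C²)/4 = -7 + (¾ + C²/4) = -25/4 + C²/4)
(13 + h(1/(7 + p), o))*X(-7) = (13 + (-25/4 + (1/(7 + 7/2))²/4))*(-2*(-7)) = (13 + (-25/4 + (1/(21/2))²/4))*14 = (13 + (-25/4 + (2/21)²/4))*14 = (13 + (-25/4 + (¼)*(4/441)))*14 = (13 + (-25/4 + 1/441))*14 = (13 - 11021/1764)*14 = (11911/1764)*14 = 11911/126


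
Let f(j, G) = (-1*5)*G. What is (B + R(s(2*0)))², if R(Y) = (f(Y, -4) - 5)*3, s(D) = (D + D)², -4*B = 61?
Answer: 14161/16 ≈ 885.06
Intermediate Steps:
B = -61/4 (B = -¼*61 = -61/4 ≈ -15.250)
f(j, G) = -5*G
s(D) = 4*D² (s(D) = (2*D)² = 4*D²)
R(Y) = 45 (R(Y) = (-5*(-4) - 5)*3 = (20 - 5)*3 = 15*3 = 45)
(B + R(s(2*0)))² = (-61/4 + 45)² = (119/4)² = 14161/16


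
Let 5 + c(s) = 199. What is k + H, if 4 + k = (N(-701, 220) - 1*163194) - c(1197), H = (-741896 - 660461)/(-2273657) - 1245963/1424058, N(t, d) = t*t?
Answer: 354011026958312323/1079273146702 ≈ 3.2801e+5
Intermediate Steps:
c(s) = 194 (c(s) = -5 + 199 = 194)
N(t, d) = t²
H = -278618263995/1079273146702 (H = -1402357*(-1/2273657) - 1245963*1/1424058 = 1402357/2273657 - 415321/474686 = -278618263995/1079273146702 ≈ -0.25815)
k = 328009 (k = -4 + (((-701)² - 1*163194) - 1*194) = -4 + ((491401 - 163194) - 194) = -4 + (328207 - 194) = -4 + 328013 = 328009)
k + H = 328009 - 278618263995/1079273146702 = 354011026958312323/1079273146702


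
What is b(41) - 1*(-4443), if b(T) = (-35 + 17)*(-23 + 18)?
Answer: 4533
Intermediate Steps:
b(T) = 90 (b(T) = -18*(-5) = 90)
b(41) - 1*(-4443) = 90 - 1*(-4443) = 90 + 4443 = 4533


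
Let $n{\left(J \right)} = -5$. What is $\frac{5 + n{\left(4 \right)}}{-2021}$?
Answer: $0$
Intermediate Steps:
$\frac{5 + n{\left(4 \right)}}{-2021} = \frac{5 - 5}{-2021} = \left(- \frac{1}{2021}\right) 0 = 0$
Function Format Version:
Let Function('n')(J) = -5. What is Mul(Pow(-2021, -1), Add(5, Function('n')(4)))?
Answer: 0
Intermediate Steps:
Mul(Pow(-2021, -1), Add(5, Function('n')(4))) = Mul(Pow(-2021, -1), Add(5, -5)) = Mul(Rational(-1, 2021), 0) = 0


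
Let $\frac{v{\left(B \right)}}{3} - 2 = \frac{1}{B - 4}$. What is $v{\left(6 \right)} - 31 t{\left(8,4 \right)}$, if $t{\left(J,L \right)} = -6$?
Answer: $\frac{387}{2} \approx 193.5$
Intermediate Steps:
$v{\left(B \right)} = 6 + \frac{3}{-4 + B}$ ($v{\left(B \right)} = 6 + \frac{3}{B - 4} = 6 + \frac{3}{-4 + B}$)
$v{\left(6 \right)} - 31 t{\left(8,4 \right)} = \frac{3 \left(-7 + 2 \cdot 6\right)}{-4 + 6} - -186 = \frac{3 \left(-7 + 12\right)}{2} + 186 = 3 \cdot \frac{1}{2} \cdot 5 + 186 = \frac{15}{2} + 186 = \frac{387}{2}$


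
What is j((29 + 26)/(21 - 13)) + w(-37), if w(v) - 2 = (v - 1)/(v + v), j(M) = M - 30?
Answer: -6101/296 ≈ -20.611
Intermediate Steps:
j(M) = -30 + M
w(v) = 2 + (-1 + v)/(2*v) (w(v) = 2 + (v - 1)/(v + v) = 2 + (-1 + v)/((2*v)) = 2 + (-1 + v)*(1/(2*v)) = 2 + (-1 + v)/(2*v))
j((29 + 26)/(21 - 13)) + w(-37) = (-30 + (29 + 26)/(21 - 13)) + (½)*(-1 + 5*(-37))/(-37) = (-30 + 55/8) + (½)*(-1/37)*(-1 - 185) = (-30 + 55*(⅛)) + (½)*(-1/37)*(-186) = (-30 + 55/8) + 93/37 = -185/8 + 93/37 = -6101/296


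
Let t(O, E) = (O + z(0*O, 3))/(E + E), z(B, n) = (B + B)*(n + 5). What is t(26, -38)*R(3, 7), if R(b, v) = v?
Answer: -91/38 ≈ -2.3947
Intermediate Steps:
z(B, n) = 2*B*(5 + n) (z(B, n) = (2*B)*(5 + n) = 2*B*(5 + n))
t(O, E) = O/(2*E) (t(O, E) = (O + 2*(0*O)*(5 + 3))/(E + E) = (O + 2*0*8)/((2*E)) = (O + 0)*(1/(2*E)) = O*(1/(2*E)) = O/(2*E))
t(26, -38)*R(3, 7) = ((½)*26/(-38))*7 = ((½)*26*(-1/38))*7 = -13/38*7 = -91/38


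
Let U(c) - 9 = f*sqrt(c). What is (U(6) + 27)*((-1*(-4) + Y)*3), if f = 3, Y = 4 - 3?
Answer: 540 + 45*sqrt(6) ≈ 650.23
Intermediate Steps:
Y = 1
U(c) = 9 + 3*sqrt(c)
(U(6) + 27)*((-1*(-4) + Y)*3) = ((9 + 3*sqrt(6)) + 27)*((-1*(-4) + 1)*3) = (36 + 3*sqrt(6))*((4 + 1)*3) = (36 + 3*sqrt(6))*(5*3) = (36 + 3*sqrt(6))*15 = 540 + 45*sqrt(6)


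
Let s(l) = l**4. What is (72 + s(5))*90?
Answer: 62730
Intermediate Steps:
(72 + s(5))*90 = (72 + 5**4)*90 = (72 + 625)*90 = 697*90 = 62730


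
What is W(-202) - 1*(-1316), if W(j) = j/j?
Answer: 1317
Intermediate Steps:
W(j) = 1
W(-202) - 1*(-1316) = 1 - 1*(-1316) = 1 + 1316 = 1317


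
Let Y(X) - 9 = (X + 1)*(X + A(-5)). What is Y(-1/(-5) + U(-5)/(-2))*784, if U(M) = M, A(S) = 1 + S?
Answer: 82124/25 ≈ 3285.0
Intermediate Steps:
Y(X) = 9 + (1 + X)*(-4 + X) (Y(X) = 9 + (X + 1)*(X + (1 - 5)) = 9 + (1 + X)*(X - 4) = 9 + (1 + X)*(-4 + X))
Y(-1/(-5) + U(-5)/(-2))*784 = (5 + (-1/(-5) - 5/(-2))² - 3*(-1/(-5) - 5/(-2)))*784 = (5 + (-1*(-⅕) - 5*(-½))² - 3*(-1*(-⅕) - 5*(-½)))*784 = (5 + (⅕ + 5/2)² - 3*(⅕ + 5/2))*784 = (5 + (27/10)² - 3*27/10)*784 = (5 + 729/100 - 81/10)*784 = (419/100)*784 = 82124/25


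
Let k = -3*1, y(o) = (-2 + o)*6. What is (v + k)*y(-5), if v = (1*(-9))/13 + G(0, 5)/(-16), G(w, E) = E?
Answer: 17493/104 ≈ 168.20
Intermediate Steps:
y(o) = -12 + 6*o
k = -3
v = -209/208 (v = (1*(-9))/13 + 5/(-16) = -9*1/13 + 5*(-1/16) = -9/13 - 5/16 = -209/208 ≈ -1.0048)
(v + k)*y(-5) = (-209/208 - 3)*(-12 + 6*(-5)) = -833*(-12 - 30)/208 = -833/208*(-42) = 17493/104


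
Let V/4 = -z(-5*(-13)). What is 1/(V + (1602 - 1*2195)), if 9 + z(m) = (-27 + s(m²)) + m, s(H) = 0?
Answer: -1/709 ≈ -0.0014104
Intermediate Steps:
z(m) = -36 + m (z(m) = -9 + ((-27 + 0) + m) = -9 + (-27 + m) = -36 + m)
V = -116 (V = 4*(-(-36 - 5*(-13))) = 4*(-(-36 + 65)) = 4*(-1*29) = 4*(-29) = -116)
1/(V + (1602 - 1*2195)) = 1/(-116 + (1602 - 1*2195)) = 1/(-116 + (1602 - 2195)) = 1/(-116 - 593) = 1/(-709) = -1/709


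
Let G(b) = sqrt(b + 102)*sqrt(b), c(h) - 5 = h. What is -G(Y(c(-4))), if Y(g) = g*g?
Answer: -sqrt(103) ≈ -10.149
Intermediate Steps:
c(h) = 5 + h
Y(g) = g**2
G(b) = sqrt(b)*sqrt(102 + b) (G(b) = sqrt(102 + b)*sqrt(b) = sqrt(b)*sqrt(102 + b))
-G(Y(c(-4))) = -sqrt((5 - 4)**2)*sqrt(102 + (5 - 4)**2) = -sqrt(1**2)*sqrt(102 + 1**2) = -sqrt(1)*sqrt(102 + 1) = -sqrt(103)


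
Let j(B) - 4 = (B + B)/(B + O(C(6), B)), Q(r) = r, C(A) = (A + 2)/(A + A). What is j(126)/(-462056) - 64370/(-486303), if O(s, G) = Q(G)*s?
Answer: 74350039861/561748047420 ≈ 0.13235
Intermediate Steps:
C(A) = (2 + A)/(2*A) (C(A) = (2 + A)/((2*A)) = (2 + A)*(1/(2*A)) = (2 + A)/(2*A))
O(s, G) = G*s
j(B) = 26/5 (j(B) = 4 + (B + B)/(B + B*((1/2)*(2 + 6)/6)) = 4 + (2*B)/(B + B*((1/2)*(1/6)*8)) = 4 + (2*B)/(B + B*(2/3)) = 4 + (2*B)/(B + 2*B/3) = 4 + (2*B)/((5*B/3)) = 4 + (2*B)*(3/(5*B)) = 4 + 6/5 = 26/5)
j(126)/(-462056) - 64370/(-486303) = (26/5)/(-462056) - 64370/(-486303) = (26/5)*(-1/462056) - 64370*(-1/486303) = -13/1155140 + 64370/486303 = 74350039861/561748047420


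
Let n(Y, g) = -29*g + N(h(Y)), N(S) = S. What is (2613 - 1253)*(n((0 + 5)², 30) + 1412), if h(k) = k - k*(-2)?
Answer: 839120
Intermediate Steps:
h(k) = 3*k (h(k) = k - (-2)*k = k + 2*k = 3*k)
n(Y, g) = -29*g + 3*Y
(2613 - 1253)*(n((0 + 5)², 30) + 1412) = (2613 - 1253)*((-29*30 + 3*(0 + 5)²) + 1412) = 1360*((-870 + 3*5²) + 1412) = 1360*((-870 + 3*25) + 1412) = 1360*((-870 + 75) + 1412) = 1360*(-795 + 1412) = 1360*617 = 839120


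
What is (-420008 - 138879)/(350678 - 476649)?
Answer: 558887/125971 ≈ 4.4366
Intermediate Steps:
(-420008 - 138879)/(350678 - 476649) = -558887/(-125971) = -558887*(-1/125971) = 558887/125971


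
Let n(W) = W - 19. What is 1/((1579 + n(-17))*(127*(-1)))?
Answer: -1/195961 ≈ -5.1031e-6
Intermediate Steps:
n(W) = -19 + W
1/((1579 + n(-17))*(127*(-1))) = 1/((1579 + (-19 - 17))*(127*(-1))) = 1/((1579 - 36)*(-127)) = 1/(1543*(-127)) = 1/(-195961) = -1/195961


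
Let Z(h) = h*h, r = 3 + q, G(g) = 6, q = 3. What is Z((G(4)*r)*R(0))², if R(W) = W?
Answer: 0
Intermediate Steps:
r = 6 (r = 3 + 3 = 6)
Z(h) = h²
Z((G(4)*r)*R(0))² = (((6*6)*0)²)² = ((36*0)²)² = (0²)² = 0² = 0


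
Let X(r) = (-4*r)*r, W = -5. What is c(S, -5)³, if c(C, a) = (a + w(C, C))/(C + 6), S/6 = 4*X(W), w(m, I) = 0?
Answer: 125/13720578984 ≈ 9.1104e-9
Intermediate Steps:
X(r) = -4*r²
S = -2400 (S = 6*(4*(-4*(-5)²)) = 6*(4*(-4*25)) = 6*(4*(-100)) = 6*(-400) = -2400)
c(C, a) = a/(6 + C) (c(C, a) = (a + 0)/(C + 6) = a/(6 + C))
c(S, -5)³ = (-5/(6 - 2400))³ = (-5/(-2394))³ = (-5*(-1/2394))³ = (5/2394)³ = 125/13720578984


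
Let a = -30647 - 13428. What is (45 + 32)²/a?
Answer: -5929/44075 ≈ -0.13452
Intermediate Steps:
a = -44075
(45 + 32)²/a = (45 + 32)²/(-44075) = 77²*(-1/44075) = 5929*(-1/44075) = -5929/44075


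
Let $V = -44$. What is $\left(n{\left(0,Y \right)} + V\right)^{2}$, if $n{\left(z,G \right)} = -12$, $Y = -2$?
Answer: $3136$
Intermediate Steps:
$\left(n{\left(0,Y \right)} + V\right)^{2} = \left(-12 - 44\right)^{2} = \left(-56\right)^{2} = 3136$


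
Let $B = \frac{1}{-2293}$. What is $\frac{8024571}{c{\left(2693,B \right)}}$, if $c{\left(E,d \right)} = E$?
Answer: $\frac{8024571}{2693} \approx 2979.8$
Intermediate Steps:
$B = - \frac{1}{2293} \approx -0.00043611$
$\frac{8024571}{c{\left(2693,B \right)}} = \frac{8024571}{2693}$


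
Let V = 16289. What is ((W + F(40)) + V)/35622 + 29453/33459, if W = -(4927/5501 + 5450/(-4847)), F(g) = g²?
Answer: 7322334884221913/5296569441219801 ≈ 1.3825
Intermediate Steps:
W = 6099281/26663347 (W = -(4927*(1/5501) + 5450*(-1/4847)) = -(4927/5501 - 5450/4847) = -1*(-6099281/26663347) = 6099281/26663347 ≈ 0.22875)
((W + F(40)) + V)/35622 + 29453/33459 = ((6099281/26663347 + 40²) + 16289)/35622 + 29453/33459 = ((6099281/26663347 + 1600) + 16289)*(1/35622) + 29453*(1/33459) = (42667454481/26663347 + 16289)*(1/35622) + 29453/33459 = (476986713764/26663347)*(1/35622) + 29453/33459 = 238493356882/474900873417 + 29453/33459 = 7322334884221913/5296569441219801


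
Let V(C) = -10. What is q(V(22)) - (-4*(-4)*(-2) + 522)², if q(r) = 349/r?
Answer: -2401349/10 ≈ -2.4014e+5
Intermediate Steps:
q(V(22)) - (-4*(-4)*(-2) + 522)² = 349/(-10) - (-4*(-4)*(-2) + 522)² = 349*(-⅒) - (16*(-2) + 522)² = -349/10 - (-32 + 522)² = -349/10 - 1*490² = -349/10 - 1*240100 = -349/10 - 240100 = -2401349/10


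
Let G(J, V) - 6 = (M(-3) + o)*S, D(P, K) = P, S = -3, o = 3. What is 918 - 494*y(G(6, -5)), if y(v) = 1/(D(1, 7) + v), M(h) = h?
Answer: 5932/7 ≈ 847.43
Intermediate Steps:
G(J, V) = 6 (G(J, V) = 6 + (-3 + 3)*(-3) = 6 + 0*(-3) = 6 + 0 = 6)
y(v) = 1/(1 + v)
918 - 494*y(G(6, -5)) = 918 - 494/(1 + 6) = 918 - 494/7 = 5932/7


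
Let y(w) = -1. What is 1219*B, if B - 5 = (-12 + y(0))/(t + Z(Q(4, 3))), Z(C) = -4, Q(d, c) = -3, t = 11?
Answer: 26818/7 ≈ 3831.1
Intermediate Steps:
B = 22/7 (B = 5 + (-12 - 1)/(11 - 4) = 5 - 13/7 = 22/7 ≈ 3.1429)
1219*B = 1219*(22/7) = 26818/7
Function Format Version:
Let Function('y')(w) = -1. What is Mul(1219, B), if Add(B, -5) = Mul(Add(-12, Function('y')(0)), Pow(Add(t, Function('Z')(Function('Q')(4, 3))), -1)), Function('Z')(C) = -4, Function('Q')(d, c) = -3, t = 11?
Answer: Rational(26818, 7) ≈ 3831.1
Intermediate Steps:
B = Rational(22, 7) (B = Add(5, Mul(Add(-12, -1), Pow(Add(11, -4), -1))) = Add(5, Mul(-13, Pow(7, -1))) = Add(5, Mul(-13, Rational(1, 7))) = Add(5, Rational(-13, 7)) = Rational(22, 7) ≈ 3.1429)
Mul(1219, B) = Mul(1219, Rational(22, 7)) = Rational(26818, 7)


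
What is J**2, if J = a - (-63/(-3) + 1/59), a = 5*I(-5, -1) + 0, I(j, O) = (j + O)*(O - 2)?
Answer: 16564900/3481 ≈ 4758.7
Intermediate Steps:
I(j, O) = (-2 + O)*(O + j) (I(j, O) = (O + j)*(-2 + O) = (-2 + O)*(O + j))
a = 90 (a = 5*((-1)**2 - 2*(-1) - 2*(-5) - 1*(-5)) + 0 = 5*(1 + 2 + 10 + 5) + 0 = 5*18 + 0 = 90 + 0 = 90)
J = 4070/59 (J = 90 - (-63/(-3) + 1/59) = 90 - (-63*(-1/3) + 1*(1/59)) = 90 - (21 + 1/59) = 90 - 1*1240/59 = 90 - 1240/59 = 4070/59 ≈ 68.983)
J**2 = (4070/59)**2 = 16564900/3481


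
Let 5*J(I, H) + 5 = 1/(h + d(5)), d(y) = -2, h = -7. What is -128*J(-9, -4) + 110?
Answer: 10838/45 ≈ 240.84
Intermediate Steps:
J(I, H) = -46/45 (J(I, H) = -1 + 1/(5*(-7 - 2)) = -1 + (1/5)/(-9) = -1 + (1/5)*(-1/9) = -1 - 1/45 = -46/45)
-128*J(-9, -4) + 110 = -128*(-46/45) + 110 = 5888/45 + 110 = 10838/45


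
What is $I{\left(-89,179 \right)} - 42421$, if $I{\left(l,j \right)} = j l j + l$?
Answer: $-2894159$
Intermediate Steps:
$I{\left(l,j \right)} = l + l j^{2}$ ($I{\left(l,j \right)} = l j^{2} + l = l + l j^{2}$)
$I{\left(-89,179 \right)} - 42421 = - 89 \left(1 + 179^{2}\right) - 42421 = - 89 \left(1 + 32041\right) - 42421 = \left(-89\right) 32042 - 42421 = -2851738 - 42421 = -2894159$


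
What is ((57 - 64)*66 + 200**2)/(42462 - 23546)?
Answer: 19769/9458 ≈ 2.0902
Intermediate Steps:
((57 - 64)*66 + 200**2)/(42462 - 23546) = (-7*66 + 40000)/18916 = (-462 + 40000)*(1/18916) = 39538*(1/18916) = 19769/9458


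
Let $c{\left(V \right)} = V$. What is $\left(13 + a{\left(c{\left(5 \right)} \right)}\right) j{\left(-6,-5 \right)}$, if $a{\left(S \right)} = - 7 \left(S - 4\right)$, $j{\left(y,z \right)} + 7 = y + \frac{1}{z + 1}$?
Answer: $- \frac{159}{2} \approx -79.5$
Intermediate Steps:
$j{\left(y,z \right)} = -7 + y + \frac{1}{1 + z}$ ($j{\left(y,z \right)} = -7 + \left(y + \frac{1}{z + 1}\right) = -7 + \left(y + \frac{1}{1 + z}\right) = -7 + y + \frac{1}{1 + z}$)
$a{\left(S \right)} = 28 - 7 S$ ($a{\left(S \right)} = - 7 \left(-4 + S\right) = 28 - 7 S$)
$\left(13 + a{\left(c{\left(5 \right)} \right)}\right) j{\left(-6,-5 \right)} = \left(13 + \left(28 - 35\right)\right) \frac{-6 - 6 - -35 - -30}{1 - 5} = \left(13 + \left(28 - 35\right)\right) \frac{-6 - 6 + 35 + 30}{-4} = \left(13 - 7\right) \left(\left(- \frac{1}{4}\right) 53\right) = 6 \left(- \frac{53}{4}\right) = - \frac{159}{2}$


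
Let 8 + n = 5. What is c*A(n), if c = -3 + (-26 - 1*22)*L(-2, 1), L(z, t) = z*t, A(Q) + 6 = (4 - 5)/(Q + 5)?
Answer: -1209/2 ≈ -604.50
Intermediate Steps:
n = -3 (n = -8 + 5 = -3)
A(Q) = -6 - 1/(5 + Q) (A(Q) = -6 + (4 - 5)/(Q + 5) = -6 - 1/(5 + Q))
L(z, t) = t*z
c = 93 (c = -3 + (-26 - 1*22)*(1*(-2)) = -3 + (-26 - 22)*(-2) = -3 - 48*(-2) = -3 + 96 = 93)
c*A(n) = 93*((-31 - 6*(-3))/(5 - 3)) = 93*((-31 + 18)/2) = 93*((1/2)*(-13)) = 93*(-13/2) = -1209/2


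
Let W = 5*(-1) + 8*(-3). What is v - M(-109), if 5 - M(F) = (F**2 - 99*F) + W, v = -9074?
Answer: 13564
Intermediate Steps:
W = -29 (W = -5 - 24 = -29)
M(F) = 34 - F**2 + 99*F (M(F) = 5 - ((F**2 - 99*F) - 29) = 5 - (-29 + F**2 - 99*F) = 5 + (29 - F**2 + 99*F) = 34 - F**2 + 99*F)
v - M(-109) = -9074 - (34 - 1*(-109)**2 + 99*(-109)) = -9074 - (34 - 1*11881 - 10791) = -9074 - (34 - 11881 - 10791) = -9074 - 1*(-22638) = -9074 + 22638 = 13564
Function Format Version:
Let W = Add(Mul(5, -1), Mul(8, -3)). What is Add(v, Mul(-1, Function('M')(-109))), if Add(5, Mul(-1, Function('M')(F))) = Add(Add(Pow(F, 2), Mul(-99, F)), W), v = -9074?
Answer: 13564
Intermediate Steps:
W = -29 (W = Add(-5, -24) = -29)
Function('M')(F) = Add(34, Mul(-1, Pow(F, 2)), Mul(99, F)) (Function('M')(F) = Add(5, Mul(-1, Add(Add(Pow(F, 2), Mul(-99, F)), -29))) = Add(5, Mul(-1, Add(-29, Pow(F, 2), Mul(-99, F)))) = Add(5, Add(29, Mul(-1, Pow(F, 2)), Mul(99, F))) = Add(34, Mul(-1, Pow(F, 2)), Mul(99, F)))
Add(v, Mul(-1, Function('M')(-109))) = Add(-9074, Mul(-1, Add(34, Mul(-1, Pow(-109, 2)), Mul(99, -109)))) = Add(-9074, Mul(-1, Add(34, Mul(-1, 11881), -10791))) = Add(-9074, Mul(-1, Add(34, -11881, -10791))) = Add(-9074, Mul(-1, -22638)) = Add(-9074, 22638) = 13564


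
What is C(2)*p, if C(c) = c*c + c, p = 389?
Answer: 2334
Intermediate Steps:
C(c) = c + c² (C(c) = c² + c = c + c²)
C(2)*p = (2*(1 + 2))*389 = (2*3)*389 = 6*389 = 2334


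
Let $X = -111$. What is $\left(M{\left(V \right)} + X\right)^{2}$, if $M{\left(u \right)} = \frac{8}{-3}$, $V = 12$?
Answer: $\frac{116281}{9} \approx 12920.0$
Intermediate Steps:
$M{\left(u \right)} = - \frac{8}{3}$ ($M{\left(u \right)} = 8 \left(- \frac{1}{3}\right) = - \frac{8}{3}$)
$\left(M{\left(V \right)} + X\right)^{2} = \left(- \frac{8}{3} - 111\right)^{2} = \left(- \frac{341}{3}\right)^{2} = \frac{116281}{9}$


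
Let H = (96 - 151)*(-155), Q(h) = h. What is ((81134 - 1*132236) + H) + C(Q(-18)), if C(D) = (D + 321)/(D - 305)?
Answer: -13752674/323 ≈ -42578.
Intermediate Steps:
C(D) = (321 + D)/(-305 + D)
H = 8525 (H = -55*(-155) = 8525)
((81134 - 1*132236) + H) + C(Q(-18)) = ((81134 - 1*132236) + 8525) + (321 - 18)/(-305 - 18) = ((81134 - 132236) + 8525) + 303/(-323) = (-51102 + 8525) - 1/323*303 = -42577 - 303/323 = -13752674/323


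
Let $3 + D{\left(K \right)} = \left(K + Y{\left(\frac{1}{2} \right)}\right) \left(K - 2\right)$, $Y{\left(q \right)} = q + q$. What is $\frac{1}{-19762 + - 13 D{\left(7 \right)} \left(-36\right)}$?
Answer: $- \frac{1}{2446} \approx -0.00040883$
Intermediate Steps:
$Y{\left(q \right)} = 2 q$
$D{\left(K \right)} = -3 + \left(1 + K\right) \left(-2 + K\right)$ ($D{\left(K \right)} = -3 + \left(K + \frac{2}{2}\right) \left(K - 2\right) = -3 + \left(K + 2 \cdot \frac{1}{2}\right) \left(-2 + K\right) = -3 + \left(K + 1\right) \left(-2 + K\right) = -3 + \left(1 + K\right) \left(-2 + K\right)$)
$\frac{1}{-19762 + - 13 D{\left(7 \right)} \left(-36\right)} = \frac{1}{-19762 + - 13 \left(-5 + 7^{2} - 7\right) \left(-36\right)} = \frac{1}{-19762 + - 13 \left(-5 + 49 - 7\right) \left(-36\right)} = \frac{1}{-19762 + \left(-13\right) 37 \left(-36\right)} = \frac{1}{-19762 - -17316} = \frac{1}{-19762 + 17316} = \frac{1}{-2446} = - \frac{1}{2446}$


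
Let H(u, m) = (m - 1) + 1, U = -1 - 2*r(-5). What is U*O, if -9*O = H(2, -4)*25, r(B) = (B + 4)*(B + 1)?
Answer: -100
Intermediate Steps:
r(B) = (1 + B)*(4 + B) (r(B) = (4 + B)*(1 + B) = (1 + B)*(4 + B))
U = -9 (U = -1 - 2*(4 + (-5)² + 5*(-5)) = -1 - 2*(4 + 25 - 25) = -1 - 2*4 = -1 - 8 = -9)
H(u, m) = m (H(u, m) = (-1 + m) + 1 = m)
O = 100/9 (O = -(-4)*25/9 = -⅑*(-100) = 100/9 ≈ 11.111)
U*O = -9*100/9 = -100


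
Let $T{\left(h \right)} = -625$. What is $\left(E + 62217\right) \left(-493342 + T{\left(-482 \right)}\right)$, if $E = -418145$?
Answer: $175816686376$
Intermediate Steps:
$\left(E + 62217\right) \left(-493342 + T{\left(-482 \right)}\right) = \left(-418145 + 62217\right) \left(-493342 - 625\right) = \left(-355928\right) \left(-493967\right) = 175816686376$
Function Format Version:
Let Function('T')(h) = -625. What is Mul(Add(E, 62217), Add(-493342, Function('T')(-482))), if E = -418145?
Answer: 175816686376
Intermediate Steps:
Mul(Add(E, 62217), Add(-493342, Function('T')(-482))) = Mul(Add(-418145, 62217), Add(-493342, -625)) = Mul(-355928, -493967) = 175816686376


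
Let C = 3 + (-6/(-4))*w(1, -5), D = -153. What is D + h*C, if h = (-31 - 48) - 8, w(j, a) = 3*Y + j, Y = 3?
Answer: -1719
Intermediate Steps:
w(j, a) = 9 + j (w(j, a) = 3*3 + j = 9 + j)
C = 18 (C = 3 + (-6/(-4))*(9 + 1) = 3 - 6*(-¼)*10 = 3 + (3/2)*10 = 3 + 15 = 18)
h = -87 (h = -79 - 8 = -87)
D + h*C = -153 - 87*18 = -153 - 1566 = -1719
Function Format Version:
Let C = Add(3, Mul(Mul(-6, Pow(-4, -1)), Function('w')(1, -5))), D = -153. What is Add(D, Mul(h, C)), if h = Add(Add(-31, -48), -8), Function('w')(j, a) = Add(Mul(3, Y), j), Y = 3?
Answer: -1719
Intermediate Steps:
Function('w')(j, a) = Add(9, j) (Function('w')(j, a) = Add(Mul(3, 3), j) = Add(9, j))
C = 18 (C = Add(3, Mul(Mul(-6, Pow(-4, -1)), Add(9, 1))) = Add(3, Mul(Mul(-6, Rational(-1, 4)), 10)) = Add(3, Mul(Rational(3, 2), 10)) = Add(3, 15) = 18)
h = -87 (h = Add(-79, -8) = -87)
Add(D, Mul(h, C)) = Add(-153, Mul(-87, 18)) = Add(-153, -1566) = -1719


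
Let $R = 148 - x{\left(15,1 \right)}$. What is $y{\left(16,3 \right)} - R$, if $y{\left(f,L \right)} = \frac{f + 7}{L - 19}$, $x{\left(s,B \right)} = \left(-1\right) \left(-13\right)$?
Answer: $- \frac{2183}{16} \approx -136.44$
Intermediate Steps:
$x{\left(s,B \right)} = 13$
$y{\left(f,L \right)} = \frac{7 + f}{-19 + L}$
$R = 135$ ($R = 148 - 13 = 135$)
$y{\left(16,3 \right)} - R = \frac{7 + 16}{-19 + 3} - 135 = \frac{1}{-16} \cdot 23 - 135 = \left(- \frac{1}{16}\right) 23 - 135 = - \frac{23}{16} - 135 = - \frac{2183}{16}$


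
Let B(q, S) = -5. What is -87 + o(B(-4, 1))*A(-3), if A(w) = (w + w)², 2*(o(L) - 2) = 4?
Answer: 57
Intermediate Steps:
o(L) = 4 (o(L) = 2 + (½)*4 = 2 + 2 = 4)
A(w) = 4*w² (A(w) = (2*w)² = 4*w²)
-87 + o(B(-4, 1))*A(-3) = -87 + 4*(4*(-3)²) = -87 + 4*(4*9) = -87 + 4*36 = -87 + 144 = 57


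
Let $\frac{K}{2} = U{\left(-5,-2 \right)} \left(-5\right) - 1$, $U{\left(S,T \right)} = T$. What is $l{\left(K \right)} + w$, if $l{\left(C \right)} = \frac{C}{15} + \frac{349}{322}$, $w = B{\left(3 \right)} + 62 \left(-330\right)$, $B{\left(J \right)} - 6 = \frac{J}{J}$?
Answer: $- \frac{32925653}{1610} \approx -20451.0$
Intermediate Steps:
$B{\left(J \right)} = 7$ ($B{\left(J \right)} = 6 + \frac{J}{J} = 6 + 1 = 7$)
$w = -20453$ ($w = 7 + 62 \left(-330\right) = 7 - 20460 = -20453$)
$K = 18$ ($K = 2 \left(\left(-2\right) \left(-5\right) - 1\right) = 2 \left(10 - 1\right) = 2 \cdot 9 = 18$)
$l{\left(C \right)} = \frac{349}{322} + \frac{C}{15}$ ($l{\left(C \right)} = C \frac{1}{15} + 349 \cdot \frac{1}{322} = \frac{C}{15} + \frac{349}{322} = \frac{349}{322} + \frac{C}{15}$)
$l{\left(K \right)} + w = \left(\frac{349}{322} + \frac{1}{15} \cdot 18\right) - 20453 = \left(\frac{349}{322} + \frac{6}{5}\right) - 20453 = \frac{3677}{1610} - 20453 = - \frac{32925653}{1610}$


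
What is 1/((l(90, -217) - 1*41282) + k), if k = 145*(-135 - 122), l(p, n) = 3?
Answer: -1/78544 ≈ -1.2732e-5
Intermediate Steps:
k = -37265 (k = 145*(-257) = -37265)
1/((l(90, -217) - 1*41282) + k) = 1/((3 - 1*41282) - 37265) = 1/((3 - 41282) - 37265) = 1/(-41279 - 37265) = 1/(-78544) = -1/78544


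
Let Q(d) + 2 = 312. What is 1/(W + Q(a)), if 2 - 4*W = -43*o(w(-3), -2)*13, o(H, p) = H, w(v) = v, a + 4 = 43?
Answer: -4/435 ≈ -0.0091954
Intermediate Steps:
a = 39 (a = -4 + 43 = 39)
Q(d) = 310 (Q(d) = -2 + 312 = 310)
W = -1675/4 (W = ½ - (-43*(-3))*13/4 = ½ - 129*13/4 = ½ - ¼*1677 = ½ - 1677/4 = -1675/4 ≈ -418.75)
1/(W + Q(a)) = 1/(-1675/4 + 310) = 1/(-435/4) = -4/435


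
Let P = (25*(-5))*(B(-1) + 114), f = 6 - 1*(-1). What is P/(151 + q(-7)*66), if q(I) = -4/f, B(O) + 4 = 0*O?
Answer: -96250/793 ≈ -121.37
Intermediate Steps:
f = 7 (f = 6 + 1 = 7)
B(O) = -4 (B(O) = -4 + 0*O = -4 + 0 = -4)
q(I) = -4/7
P = -13750 (P = (25*(-5))*(-4 + 114) = -125*110 = -13750)
P/(151 + q(-7)*66) = -13750/(151 - 4/7*66) = -13750/(151 - 264/7) = -13750/793/7 = -13750*7/793 = -96250/793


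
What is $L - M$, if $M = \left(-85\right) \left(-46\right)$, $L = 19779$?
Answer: $15869$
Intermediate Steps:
$M = 3910$
$L - M = 19779 - 3910 = 15869$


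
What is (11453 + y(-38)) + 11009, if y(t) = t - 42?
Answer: 22382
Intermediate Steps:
y(t) = -42 + t
(11453 + y(-38)) + 11009 = (11453 + (-42 - 38)) + 11009 = (11453 - 80) + 11009 = 11373 + 11009 = 22382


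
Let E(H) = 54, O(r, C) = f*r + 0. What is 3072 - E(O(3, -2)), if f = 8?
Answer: 3018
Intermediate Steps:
O(r, C) = 8*r (O(r, C) = 8*r + 0 = 8*r)
3072 - E(O(3, -2)) = 3072 - 1*54 = 3072 - 54 = 3018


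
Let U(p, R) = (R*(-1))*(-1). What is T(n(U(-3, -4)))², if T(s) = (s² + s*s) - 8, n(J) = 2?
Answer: 0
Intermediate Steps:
U(p, R) = R (U(p, R) = -R*(-1) = R)
T(s) = -8 + 2*s² (T(s) = (s² + s²) - 8 = 2*s² - 8 = -8 + 2*s²)
T(n(U(-3, -4)))² = (-8 + 2*2²)² = (-8 + 2*4)² = (-8 + 8)² = 0² = 0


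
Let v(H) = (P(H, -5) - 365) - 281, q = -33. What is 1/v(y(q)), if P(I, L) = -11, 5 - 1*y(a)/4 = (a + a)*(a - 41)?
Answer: -1/657 ≈ -0.0015221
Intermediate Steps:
y(a) = 20 - 8*a*(-41 + a) (y(a) = 20 - 4*(a + a)*(a - 41) = 20 - 4*2*a*(-41 + a) = 20 - 8*a*(-41 + a))
v(H) = -657 (v(H) = (-11 - 365) - 281 = -376 - 281 = -657)
1/v(y(q)) = 1/(-657) = -1/657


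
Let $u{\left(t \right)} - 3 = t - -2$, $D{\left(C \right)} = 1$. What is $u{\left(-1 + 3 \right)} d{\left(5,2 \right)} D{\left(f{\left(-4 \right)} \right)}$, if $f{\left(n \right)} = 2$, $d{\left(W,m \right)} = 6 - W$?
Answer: $7$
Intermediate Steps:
$u{\left(t \right)} = 5 + t$ ($u{\left(t \right)} = 3 + \left(t - -2\right) = 3 + \left(t + 2\right) = 3 + \left(2 + t\right) = 5 + t$)
$u{\left(-1 + 3 \right)} d{\left(5,2 \right)} D{\left(f{\left(-4 \right)} \right)} = \left(5 + \left(-1 + 3\right)\right) \left(6 - 5\right) 1 = \left(5 + 2\right) \left(6 - 5\right) 1 = 7 \cdot 1 \cdot 1 = 7 \cdot 1 = 7$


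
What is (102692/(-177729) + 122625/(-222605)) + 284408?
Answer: 2250418517507815/7912672809 ≈ 2.8441e+5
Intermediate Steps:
(102692/(-177729) + 122625/(-222605)) + 284408 = (102692*(-1/177729) + 122625*(-1/222605)) + 284408 = (-102692/177729 - 24525/44521) + 284408 = -8930754257/7912672809 + 284408 = 2250418517507815/7912672809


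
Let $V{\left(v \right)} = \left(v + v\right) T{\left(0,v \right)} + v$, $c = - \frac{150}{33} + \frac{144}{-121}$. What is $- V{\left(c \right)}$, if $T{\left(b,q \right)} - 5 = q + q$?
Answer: $- \frac{1002830}{14641} \approx -68.495$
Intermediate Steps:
$T{\left(b,q \right)} = 5 + 2 q$ ($T{\left(b,q \right)} = 5 + \left(q + q\right) = 5 + 2 q$)
$c = - \frac{694}{121}$ ($c = \left(-150\right) \frac{1}{33} + 144 \left(- \frac{1}{121}\right) = - \frac{50}{11} - \frac{144}{121} = - \frac{694}{121} \approx -5.7355$)
$V{\left(v \right)} = v + 2 v \left(5 + 2 v\right)$ ($V{\left(v \right)} = \left(v + v\right) \left(5 + 2 v\right) + v = 2 v \left(5 + 2 v\right) + v = v + 2 v \left(5 + 2 v\right)$)
$- V{\left(c \right)} = - \frac{\left(-694\right) \left(11 + 4 \left(- \frac{694}{121}\right)\right)}{121} = - \frac{\left(-694\right) \left(11 - \frac{2776}{121}\right)}{121} = - \frac{\left(-694\right) \left(-1445\right)}{121 \cdot 121} = \left(-1\right) \frac{1002830}{14641} = - \frac{1002830}{14641}$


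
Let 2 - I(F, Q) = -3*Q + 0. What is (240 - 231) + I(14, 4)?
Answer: 23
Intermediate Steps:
I(F, Q) = 2 + 3*Q (I(F, Q) = 2 - (-3*Q + 0) = 2 - (-3)*Q = 2 + 3*Q)
(240 - 231) + I(14, 4) = (240 - 231) + (2 + 3*4) = 9 + (2 + 12) = 9 + 14 = 23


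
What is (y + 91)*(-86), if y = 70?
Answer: -13846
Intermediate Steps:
(y + 91)*(-86) = (70 + 91)*(-86) = 161*(-86) = -13846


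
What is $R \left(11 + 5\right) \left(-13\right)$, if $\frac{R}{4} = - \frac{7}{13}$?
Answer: $448$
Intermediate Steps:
$R = - \frac{28}{13}$ ($R = 4 \left(- \frac{7}{13}\right) = - \frac{28}{13} \approx -2.1538$)
$R \left(11 + 5\right) \left(-13\right) = - \frac{28 \left(11 + 5\right)}{13} \left(-13\right) = \left(- \frac{28}{13}\right) 16 \left(-13\right) = \left(- \frac{448}{13}\right) \left(-13\right) = 448$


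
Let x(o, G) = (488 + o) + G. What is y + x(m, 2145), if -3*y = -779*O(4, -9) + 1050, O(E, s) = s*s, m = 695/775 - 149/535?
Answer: 386706114/16585 ≈ 23317.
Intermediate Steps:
m = 10254/16585 (m = 695*(1/775) - 149*1/535 = 139/155 - 149/535 = 10254/16585 ≈ 0.61827)
x(o, G) = 488 + G + o
O(E, s) = s**2
y = 20683 (y = -(-779*(-9)**2 + 1050)/3 = -(-779*81 + 1050)/3 = -(-63099 + 1050)/3 = -1/3*(-62049) = 20683)
y + x(m, 2145) = 20683 + (488 + 2145 + 10254/16585) = 20683 + 43678559/16585 = 386706114/16585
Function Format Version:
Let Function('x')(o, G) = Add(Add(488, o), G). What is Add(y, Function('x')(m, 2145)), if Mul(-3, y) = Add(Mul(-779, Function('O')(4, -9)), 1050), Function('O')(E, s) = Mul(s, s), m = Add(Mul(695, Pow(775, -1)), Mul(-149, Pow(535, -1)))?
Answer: Rational(386706114, 16585) ≈ 23317.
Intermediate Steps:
m = Rational(10254, 16585) (m = Add(Mul(695, Rational(1, 775)), Mul(-149, Rational(1, 535))) = Add(Rational(139, 155), Rational(-149, 535)) = Rational(10254, 16585) ≈ 0.61827)
Function('x')(o, G) = Add(488, G, o)
Function('O')(E, s) = Pow(s, 2)
y = 20683 (y = Mul(Rational(-1, 3), Add(Mul(-779, Pow(-9, 2)), 1050)) = Mul(Rational(-1, 3), Add(Mul(-779, 81), 1050)) = Mul(Rational(-1, 3), Add(-63099, 1050)) = Mul(Rational(-1, 3), -62049) = 20683)
Add(y, Function('x')(m, 2145)) = Add(20683, Add(488, 2145, Rational(10254, 16585))) = Add(20683, Rational(43678559, 16585)) = Rational(386706114, 16585)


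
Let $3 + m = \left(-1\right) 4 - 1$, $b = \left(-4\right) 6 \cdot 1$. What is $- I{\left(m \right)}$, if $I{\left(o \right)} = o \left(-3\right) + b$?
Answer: $0$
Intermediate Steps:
$b = -24$ ($b = \left(-24\right) 1 = -24$)
$m = -8$ ($m = -3 - 5 = -8$)
$I{\left(o \right)} = -24 - 3 o$ ($I{\left(o \right)} = o \left(-3\right) - 24 = - 3 o - 24 = -24 - 3 o$)
$- I{\left(m \right)} = - (-24 - -24) = - (-24 + 24) = \left(-1\right) 0 = 0$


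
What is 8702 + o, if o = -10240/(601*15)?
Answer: 15687658/1803 ≈ 8700.9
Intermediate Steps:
o = -2048/1803 (o = -10240/9015 = -10240*1/9015 = -2048/1803 ≈ -1.1359)
8702 + o = 8702 - 2048/1803 = 15687658/1803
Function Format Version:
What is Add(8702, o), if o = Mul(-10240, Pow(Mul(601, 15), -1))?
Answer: Rational(15687658, 1803) ≈ 8700.9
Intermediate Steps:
o = Rational(-2048, 1803) (o = Mul(-10240, Pow(9015, -1)) = Mul(-10240, Rational(1, 9015)) = Rational(-2048, 1803) ≈ -1.1359)
Add(8702, o) = Add(8702, Rational(-2048, 1803)) = Rational(15687658, 1803)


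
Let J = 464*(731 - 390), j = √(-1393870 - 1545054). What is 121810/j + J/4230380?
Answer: 3596/96145 - 60905*I*√734731/734731 ≈ 0.037402 - 71.054*I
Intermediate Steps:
j = 2*I*√734731 (j = √(-2938924) = 2*I*√734731 ≈ 1714.3*I)
J = 158224 (J = 464*341 = 158224)
121810/j + J/4230380 = 121810/((2*I*√734731)) + 158224/4230380 = 121810*(-I*√734731/1469462) + 158224*(1/4230380) = -60905*I*√734731/734731 + 3596/96145 = 3596/96145 - 60905*I*√734731/734731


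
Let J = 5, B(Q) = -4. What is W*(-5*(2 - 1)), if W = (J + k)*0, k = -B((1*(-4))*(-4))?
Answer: 0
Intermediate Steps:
k = 4 (k = -1*(-4) = 4)
W = 0 (W = (5 + 4)*0 = 9*0 = 0)
W*(-5*(2 - 1)) = 0*(-5*(2 - 1)) = 0*(-5*1) = 0*(-5) = 0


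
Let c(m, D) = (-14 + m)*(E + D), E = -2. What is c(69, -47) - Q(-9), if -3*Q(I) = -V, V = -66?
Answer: -2673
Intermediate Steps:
c(m, D) = (-14 + m)*(-2 + D)
Q(I) = -22 (Q(I) = -(-1)*(-66)/3 = -⅓*66 = -22)
c(69, -47) - Q(-9) = (28 - 14*(-47) - 2*69 - 47*69) - 1*(-22) = (28 + 658 - 138 - 3243) + 22 = -2695 + 22 = -2673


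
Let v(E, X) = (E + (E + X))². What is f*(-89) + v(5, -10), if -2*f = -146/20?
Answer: -6497/20 ≈ -324.85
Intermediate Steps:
v(E, X) = (X + 2*E)²
f = 73/20 (f = -(-73)/20 = -½*(-73/10) = 73/20 ≈ 3.6500)
f*(-89) + v(5, -10) = (73/20)*(-89) + (-10 + 2*5)² = -6497/20 + (-10 + 10)² = -6497/20 + 0² = -6497/20 + 0 = -6497/20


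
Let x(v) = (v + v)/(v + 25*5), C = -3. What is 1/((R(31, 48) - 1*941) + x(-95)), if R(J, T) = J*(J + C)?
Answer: -3/238 ≈ -0.012605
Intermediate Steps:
x(v) = 2*v/(125 + v) (x(v) = (2*v)/(v + 125) = (2*v)/(125 + v) = 2*v/(125 + v))
R(J, T) = J*(-3 + J) (R(J, T) = J*(J - 3) = J*(-3 + J))
1/((R(31, 48) - 1*941) + x(-95)) = 1/((31*(-3 + 31) - 1*941) + 2*(-95)/(125 - 95)) = 1/((31*28 - 941) + 2*(-95)/30) = 1/((868 - 941) + 2*(-95)*(1/30)) = 1/(-73 - 19/3) = 1/(-238/3) = -3/238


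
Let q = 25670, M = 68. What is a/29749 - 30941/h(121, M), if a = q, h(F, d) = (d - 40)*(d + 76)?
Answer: -816962369/119947968 ≈ -6.8110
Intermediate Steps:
h(F, d) = (-40 + d)*(76 + d)
a = 25670
a/29749 - 30941/h(121, M) = 25670/29749 - 30941/(-3040 + 68² + 36*68) = 25670*(1/29749) - 30941/(-3040 + 4624 + 2448) = 25670/29749 - 30941/4032 = -816962369/119947968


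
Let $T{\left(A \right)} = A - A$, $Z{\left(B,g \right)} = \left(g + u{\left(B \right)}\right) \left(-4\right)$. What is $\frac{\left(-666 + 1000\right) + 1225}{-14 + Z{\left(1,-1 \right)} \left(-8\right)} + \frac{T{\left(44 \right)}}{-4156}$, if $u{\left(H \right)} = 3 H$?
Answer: $\frac{1559}{50} \approx 31.18$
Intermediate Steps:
$Z{\left(B,g \right)} = - 12 B - 4 g$ ($Z{\left(B,g \right)} = \left(g + 3 B\right) \left(-4\right) = - 12 B - 4 g$)
$T{\left(A \right)} = 0$
$\frac{\left(-666 + 1000\right) + 1225}{-14 + Z{\left(1,-1 \right)} \left(-8\right)} + \frac{T{\left(44 \right)}}{-4156} = \frac{\left(-666 + 1000\right) + 1225}{-14 + \left(\left(-12\right) 1 - -4\right) \left(-8\right)} + \frac{0}{-4156} = \frac{334 + 1225}{-14 + \left(-12 + 4\right) \left(-8\right)} + 0 \left(- \frac{1}{4156}\right) = \frac{1559}{-14 - -64} + 0 = \frac{1559}{-14 + 64} + 0 = \frac{1559}{50} + 0 = \frac{1559}{50}$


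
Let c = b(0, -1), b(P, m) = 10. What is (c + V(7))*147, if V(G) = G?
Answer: 2499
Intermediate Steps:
c = 10
(c + V(7))*147 = (10 + 7)*147 = 17*147 = 2499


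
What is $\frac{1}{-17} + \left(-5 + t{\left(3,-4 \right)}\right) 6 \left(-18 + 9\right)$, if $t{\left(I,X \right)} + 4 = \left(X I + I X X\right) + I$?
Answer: $- \frac{27541}{17} \approx -1620.1$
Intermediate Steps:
$t{\left(I,X \right)} = -4 + I + I X + I X^{2}$ ($t{\left(I,X \right)} = -4 + \left(\left(X I + I X X\right) + I\right) = -4 + \left(\left(I X + I X^{2}\right) + I\right) = -4 + \left(I + I X + I X^{2}\right) = -4 + I + I X + I X^{2}$)
$\frac{1}{-17} + \left(-5 + t{\left(3,-4 \right)}\right) 6 \left(-18 + 9\right) = \frac{1}{-17} + \left(-5 + \left(-4 + 3 + 3 \left(-4\right) + 3 \left(-4\right)^{2}\right)\right) 6 \left(-18 + 9\right) = - \frac{1}{17} + \left(-5 + \left(-4 + 3 - 12 + 3 \cdot 16\right)\right) 6 \left(-9\right) = - \frac{1}{17} + \left(-5 + \left(-4 + 3 - 12 + 48\right)\right) 6 \left(-9\right) = - \frac{1}{17} + \left(-5 + 35\right) 6 \left(-9\right) = - \frac{1}{17} + 30 \cdot 6 \left(-9\right) = - \frac{1}{17} + 180 \left(-9\right) = - \frac{1}{17} - 1620 = - \frac{27541}{17}$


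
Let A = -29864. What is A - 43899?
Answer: -73763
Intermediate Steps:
A - 43899 = -29864 - 43899 = -73763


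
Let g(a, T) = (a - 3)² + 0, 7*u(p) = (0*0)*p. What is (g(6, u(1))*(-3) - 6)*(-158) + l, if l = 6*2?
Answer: 5226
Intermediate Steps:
u(p) = 0 (u(p) = ((0*0)*p)/7 = (0*p)/7 = (⅐)*0 = 0)
g(a, T) = (-3 + a)² (g(a, T) = (-3 + a)² + 0 = (-3 + a)²)
l = 12
(g(6, u(1))*(-3) - 6)*(-158) + l = ((-3 + 6)²*(-3) - 6)*(-158) + 12 = (3²*(-3) - 6)*(-158) + 12 = (9*(-3) - 6)*(-158) + 12 = (-27 - 6)*(-158) + 12 = -33*(-158) + 12 = 5214 + 12 = 5226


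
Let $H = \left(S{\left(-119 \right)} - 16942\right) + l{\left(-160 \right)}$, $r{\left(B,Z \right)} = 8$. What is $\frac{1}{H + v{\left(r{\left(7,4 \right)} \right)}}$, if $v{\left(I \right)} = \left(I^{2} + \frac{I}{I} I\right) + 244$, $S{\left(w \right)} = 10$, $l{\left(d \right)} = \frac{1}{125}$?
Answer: $- \frac{125}{2076999} \approx -6.0183 \cdot 10^{-5}$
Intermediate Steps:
$l{\left(d \right)} = \frac{1}{125}$
$v{\left(I \right)} = 244 + I + I^{2}$ ($v{\left(I \right)} = \left(I^{2} + 1 I\right) + 244 = \left(I^{2} + I\right) + 244 = \left(I + I^{2}\right) + 244 = 244 + I + I^{2}$)
$H = - \frac{2116499}{125}$ ($H = \left(10 - 16942\right) + \frac{1}{125} = -16932 + \frac{1}{125} = - \frac{2116499}{125} \approx -16932.0$)
$\frac{1}{H + v{\left(r{\left(7,4 \right)} \right)}} = \frac{1}{- \frac{2116499}{125} + \left(244 + 8 + 8^{2}\right)} = \frac{1}{- \frac{2116499}{125} + \left(244 + 8 + 64\right)} = \frac{1}{- \frac{2116499}{125} + 316} = \frac{1}{- \frac{2076999}{125}} = - \frac{125}{2076999}$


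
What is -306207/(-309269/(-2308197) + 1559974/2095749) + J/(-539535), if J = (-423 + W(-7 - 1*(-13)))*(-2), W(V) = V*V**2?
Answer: -88798242209761884586179/254713124923814785 ≈ -3.4862e+5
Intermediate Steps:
W(V) = V**3
J = 414 (J = (-423 + (-7 - 1*(-13))**3)*(-2) = (-423 + (-7 + 13)**3)*(-2) = (-423 + 6**3)*(-2) = (-423 + 216)*(-2) = -207*(-2) = 414)
-306207/(-309269/(-2308197) + 1559974/2095749) + J/(-539535) = -306207/(-309269/(-2308197) + 1559974/2095749) + 414/(-539535) = -306207/(-309269*(-1/2308197) + 1559974*(1/2095749)) + 414*(-1/539535) = -306207/(309269/2308197 + 1559974/2095749) - 138/179845 = -306207/1416292501453/1612467184851 - 138/179845 = -306207*1612467184851/1416292501453 - 138/179845 = -493748739271670157/1416292501453 - 138/179845 = -88798242209761884586179/254713124923814785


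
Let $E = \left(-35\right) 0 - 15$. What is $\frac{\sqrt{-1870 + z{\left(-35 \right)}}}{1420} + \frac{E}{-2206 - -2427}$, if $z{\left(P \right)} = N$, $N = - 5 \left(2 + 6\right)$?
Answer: $- \frac{15}{221} + \frac{i \sqrt{1910}}{1420} \approx -0.067873 + 0.030777 i$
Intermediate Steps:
$N = -40$ ($N = \left(-5\right) 8 = -40$)
$E = -15$ ($E = 0 - 15 = -15$)
$z{\left(P \right)} = -40$
$\frac{\sqrt{-1870 + z{\left(-35 \right)}}}{1420} + \frac{E}{-2206 - -2427} = \frac{\sqrt{-1870 - 40}}{1420} - \frac{15}{-2206 - -2427} = \sqrt{-1910} \cdot \frac{1}{1420} - \frac{15}{-2206 + 2427} = i \sqrt{1910} \cdot \frac{1}{1420} - \frac{15}{221} = \frac{i \sqrt{1910}}{1420} - \frac{15}{221} = - \frac{15}{221} + \frac{i \sqrt{1910}}{1420}$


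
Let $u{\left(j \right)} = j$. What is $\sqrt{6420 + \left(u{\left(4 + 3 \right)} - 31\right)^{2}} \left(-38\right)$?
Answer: $- 76 \sqrt{1749} \approx -3178.4$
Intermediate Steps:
$\sqrt{6420 + \left(u{\left(4 + 3 \right)} - 31\right)^{2}} \left(-38\right) = \sqrt{6420 + \left(\left(4 + 3\right) - 31\right)^{2}} \left(-38\right) = \sqrt{6420 + \left(7 - 31\right)^{2}} \left(-38\right) = \sqrt{6420 + \left(-24\right)^{2}} \left(-38\right) = \sqrt{6420 + 576} \left(-38\right) = \sqrt{6996} \left(-38\right) = 2 \sqrt{1749} \left(-38\right) = - 76 \sqrt{1749}$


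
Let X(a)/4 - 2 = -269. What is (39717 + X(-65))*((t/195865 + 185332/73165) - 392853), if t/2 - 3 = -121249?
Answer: -8703363231180399873/573218509 ≈ -1.5183e+10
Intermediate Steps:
t = -242492 (t = 6 + 2*(-121249) = 6 - 242498 = -242492)
X(a) = -1068 (X(a) = 8 + 4*(-269) = 8 - 1076 = -1068)
(39717 + X(-65))*((t/195865 + 185332/73165) - 392853) = (39717 - 1068)*((-242492/195865 + 185332/73165) - 392853) = 38649*((-242492*1/195865 + 185332*(1/73165)) - 392853) = 38649*((-242492/195865 + 185332/73165) - 392853) = 38649*(742325000/573218509 - 392853) = 38649*(-225189868591177/573218509) = -8703363231180399873/573218509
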